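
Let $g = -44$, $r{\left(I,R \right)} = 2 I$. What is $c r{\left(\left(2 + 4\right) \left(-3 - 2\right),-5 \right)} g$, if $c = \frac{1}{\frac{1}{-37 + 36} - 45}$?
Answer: $- \frac{1320}{23} \approx -57.391$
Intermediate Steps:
$c = - \frac{1}{46}$ ($c = \frac{1}{\frac{1}{-1} - 45} = \frac{1}{-1 - 45} = \frac{1}{-46} = - \frac{1}{46} \approx -0.021739$)
$c r{\left(\left(2 + 4\right) \left(-3 - 2\right),-5 \right)} g = - \frac{2 \left(2 + 4\right) \left(-3 - 2\right)}{46} \left(-44\right) = - \frac{2 \cdot 6 \left(-5\right)}{46} \left(-44\right) = - \frac{2 \left(-30\right)}{46} \left(-44\right) = \left(- \frac{1}{46}\right) \left(-60\right) \left(-44\right) = \frac{30}{23} \left(-44\right) = - \frac{1320}{23}$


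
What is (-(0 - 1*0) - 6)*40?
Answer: -240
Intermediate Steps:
(-(0 - 1*0) - 6)*40 = (-(0 + 0) - 6)*40 = (-1*0 - 6)*40 = (0 - 6)*40 = -6*40 = -240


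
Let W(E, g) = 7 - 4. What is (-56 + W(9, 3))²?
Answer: 2809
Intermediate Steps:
W(E, g) = 3
(-56 + W(9, 3))² = (-56 + 3)² = (-53)² = 2809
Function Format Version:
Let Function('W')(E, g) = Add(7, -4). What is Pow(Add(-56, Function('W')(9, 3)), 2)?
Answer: 2809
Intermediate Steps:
Function('W')(E, g) = 3
Pow(Add(-56, Function('W')(9, 3)), 2) = Pow(Add(-56, 3), 2) = Pow(-53, 2) = 2809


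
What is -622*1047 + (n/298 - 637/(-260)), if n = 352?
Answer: -1940666499/2980 ≈ -6.5123e+5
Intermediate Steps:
-622*1047 + (n/298 - 637/(-260)) = -622*1047 + (352/298 - 637/(-260)) = -651234 + (352*(1/298) - 637*(-1/260)) = -651234 + (176/149 + 49/20) = -651234 + 10821/2980 = -1940666499/2980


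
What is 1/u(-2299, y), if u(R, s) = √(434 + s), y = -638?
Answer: -I*√51/102 ≈ -0.070014*I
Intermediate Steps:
1/u(-2299, y) = 1/(√(434 - 638)) = 1/(√(-204)) = 1/(2*I*√51) = -I*√51/102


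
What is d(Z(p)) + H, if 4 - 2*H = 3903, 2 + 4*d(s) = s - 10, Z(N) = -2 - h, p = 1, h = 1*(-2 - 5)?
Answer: -7805/4 ≈ -1951.3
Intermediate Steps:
h = -7 (h = 1*(-7) = -7)
Z(N) = 5 (Z(N) = -2 - 1*(-7) = -2 + 7 = 5)
d(s) = -3 + s/4 (d(s) = -½ + (s - 10)/4 = -½ + (-10 + s)/4 = -½ + (-5/2 + s/4) = -3 + s/4)
H = -3899/2 (H = 2 - ½*3903 = 2 - 3903/2 = -3899/2 ≈ -1949.5)
d(Z(p)) + H = (-3 + (¼)*5) - 3899/2 = (-3 + 5/4) - 3899/2 = -7/4 - 3899/2 = -7805/4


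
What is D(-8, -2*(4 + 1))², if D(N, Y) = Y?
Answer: 100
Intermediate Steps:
D(-8, -2*(4 + 1))² = (-2*(4 + 1))² = (-2*5)² = (-10)² = 100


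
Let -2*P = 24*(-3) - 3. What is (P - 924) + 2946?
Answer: 4119/2 ≈ 2059.5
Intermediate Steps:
P = 75/2 (P = -(24*(-3) - 3)/2 = -(-72 - 3)/2 = -½*(-75) = 75/2 ≈ 37.500)
(P - 924) + 2946 = (75/2 - 924) + 2946 = -1773/2 + 2946 = 4119/2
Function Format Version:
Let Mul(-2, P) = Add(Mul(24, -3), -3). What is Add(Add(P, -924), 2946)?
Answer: Rational(4119, 2) ≈ 2059.5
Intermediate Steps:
P = Rational(75, 2) (P = Mul(Rational(-1, 2), Add(Mul(24, -3), -3)) = Mul(Rational(-1, 2), Add(-72, -3)) = Mul(Rational(-1, 2), -75) = Rational(75, 2) ≈ 37.500)
Add(Add(P, -924), 2946) = Add(Add(Rational(75, 2), -924), 2946) = Add(Rational(-1773, 2), 2946) = Rational(4119, 2)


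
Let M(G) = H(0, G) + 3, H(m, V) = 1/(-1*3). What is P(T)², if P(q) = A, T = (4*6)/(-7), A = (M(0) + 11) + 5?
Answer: 3136/9 ≈ 348.44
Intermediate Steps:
H(m, V) = -⅓ (H(m, V) = 1/(-3) = -⅓)
M(G) = 8/3 (M(G) = -⅓ + 3 = 8/3)
A = 56/3 (A = (8/3 + 11) + 5 = 41/3 + 5 = 56/3 ≈ 18.667)
T = -24/7 (T = 24*(-⅐) = -24/7 ≈ -3.4286)
P(q) = 56/3
P(T)² = (56/3)² = 3136/9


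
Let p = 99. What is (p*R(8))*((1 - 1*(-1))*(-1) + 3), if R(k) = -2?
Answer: -198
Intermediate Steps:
(p*R(8))*((1 - 1*(-1))*(-1) + 3) = (99*(-2))*((1 - 1*(-1))*(-1) + 3) = -198*((1 + 1)*(-1) + 3) = -198*(2*(-1) + 3) = -198*(-2 + 3) = -198*1 = -198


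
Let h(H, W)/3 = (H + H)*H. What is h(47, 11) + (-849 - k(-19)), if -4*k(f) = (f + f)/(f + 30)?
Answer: 272891/22 ≈ 12404.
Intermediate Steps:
k(f) = -f/(2*(30 + f)) (k(f) = -(f + f)/(4*(f + 30)) = -2*f/(4*(30 + f)) = -f/(2*(30 + f)))
h(H, W) = 6*H² (h(H, W) = 3*((H + H)*H) = 3*((2*H)*H) = 3*(2*H²) = 6*H²)
h(47, 11) + (-849 - k(-19)) = 6*47² + (-849 - (-1)*(-19)/(60 + 2*(-19))) = 6*2209 + (-849 - (-1)*(-19)/(60 - 38)) = 13254 + (-849 - (-1)*(-19)/22) = 13254 + (-849 - 1*19/22) = 13254 + (-849 - 19/22) = 13254 - 18697/22 = 272891/22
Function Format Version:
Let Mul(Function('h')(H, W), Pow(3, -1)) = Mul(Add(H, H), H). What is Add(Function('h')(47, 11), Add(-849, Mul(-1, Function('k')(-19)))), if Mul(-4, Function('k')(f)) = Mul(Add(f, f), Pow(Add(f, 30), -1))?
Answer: Rational(272891, 22) ≈ 12404.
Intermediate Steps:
Function('k')(f) = Mul(Rational(-1, 2), f, Pow(Add(30, f), -1)) (Function('k')(f) = Mul(Rational(-1, 4), Mul(Add(f, f), Pow(Add(f, 30), -1))) = Mul(Rational(-1, 4), Mul(Mul(2, f), Pow(Add(30, f), -1))) = Mul(Rational(-1, 4), Mul(2, f, Pow(Add(30, f), -1))) = Mul(Rational(-1, 2), f, Pow(Add(30, f), -1)))
Function('h')(H, W) = Mul(6, Pow(H, 2)) (Function('h')(H, W) = Mul(3, Mul(Add(H, H), H)) = Mul(3, Mul(Mul(2, H), H)) = Mul(3, Mul(2, Pow(H, 2))) = Mul(6, Pow(H, 2)))
Add(Function('h')(47, 11), Add(-849, Mul(-1, Function('k')(-19)))) = Add(Mul(6, Pow(47, 2)), Add(-849, Mul(-1, Mul(-1, -19, Pow(Add(60, Mul(2, -19)), -1))))) = Add(Mul(6, 2209), Add(-849, Mul(-1, Mul(-1, -19, Pow(Add(60, -38), -1))))) = Add(13254, Add(-849, Mul(-1, Mul(-1, -19, Pow(22, -1))))) = Add(13254, Add(-849, Mul(-1, Mul(-1, -19, Rational(1, 22))))) = Add(13254, Add(-849, Mul(-1, Rational(19, 22)))) = Add(13254, Add(-849, Rational(-19, 22))) = Add(13254, Rational(-18697, 22)) = Rational(272891, 22)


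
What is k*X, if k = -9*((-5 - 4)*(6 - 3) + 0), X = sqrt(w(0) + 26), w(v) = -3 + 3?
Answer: 243*sqrt(26) ≈ 1239.1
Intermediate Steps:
w(v) = 0
X = sqrt(26) (X = sqrt(0 + 26) = sqrt(26) ≈ 5.0990)
k = 243 (k = -9*(-9*3 + 0) = -9*(-27 + 0) = -9*(-27) = 243)
k*X = 243*sqrt(26)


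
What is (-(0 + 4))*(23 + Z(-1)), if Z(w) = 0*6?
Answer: -92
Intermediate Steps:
Z(w) = 0
(-(0 + 4))*(23 + Z(-1)) = (-(0 + 4))*(23 + 0) = -1*4*23 = -4*23 = -92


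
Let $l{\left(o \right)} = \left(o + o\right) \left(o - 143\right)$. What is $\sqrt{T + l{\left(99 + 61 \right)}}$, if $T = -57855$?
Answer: $i \sqrt{52415} \approx 228.94 i$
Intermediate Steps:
$l{\left(o \right)} = 2 o \left(-143 + o\right)$ ($l{\left(o \right)} = 2 o \left(o - 143\right) = 2 o \left(-143 + o\right)$)
$\sqrt{T + l{\left(99 + 61 \right)}} = \sqrt{-57855 + 2 \left(99 + 61\right) \left(-143 + \left(99 + 61\right)\right)} = \sqrt{-57855 + 2 \cdot 160 \left(-143 + 160\right)} = \sqrt{-57855 + 2 \cdot 160 \cdot 17} = \sqrt{-57855 + 5440} = \sqrt{-52415} = i \sqrt{52415}$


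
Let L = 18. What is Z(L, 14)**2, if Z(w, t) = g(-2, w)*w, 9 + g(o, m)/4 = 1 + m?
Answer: 518400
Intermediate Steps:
g(o, m) = -32 + 4*m (g(o, m) = -36 + 4*(1 + m) = -36 + (4 + 4*m) = -32 + 4*m)
Z(w, t) = w*(-32 + 4*w) (Z(w, t) = (-32 + 4*w)*w = w*(-32 + 4*w))
Z(L, 14)**2 = (4*18*(-8 + 18))**2 = (4*18*10)**2 = 720**2 = 518400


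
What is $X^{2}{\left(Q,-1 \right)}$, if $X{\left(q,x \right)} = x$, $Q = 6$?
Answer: $1$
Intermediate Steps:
$X^{2}{\left(Q,-1 \right)} = \left(-1\right)^{2} = 1$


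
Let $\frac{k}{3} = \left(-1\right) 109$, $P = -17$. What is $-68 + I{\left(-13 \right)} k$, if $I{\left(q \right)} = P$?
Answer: $5491$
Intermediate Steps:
$I{\left(q \right)} = -17$
$k = -327$ ($k = 3 \left(\left(-1\right) 109\right) = 3 \left(-109\right) = -327$)
$-68 + I{\left(-13 \right)} k = -68 - -5559 = -68 + 5559 = 5491$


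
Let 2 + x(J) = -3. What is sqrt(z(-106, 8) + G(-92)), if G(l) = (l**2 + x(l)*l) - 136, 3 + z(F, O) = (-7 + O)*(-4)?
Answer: sqrt(8781) ≈ 93.707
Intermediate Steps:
x(J) = -5 (x(J) = -2 - 3 = -5)
z(F, O) = 25 - 4*O (z(F, O) = -3 + (-7 + O)*(-4) = -3 + (28 - 4*O) = 25 - 4*O)
G(l) = -136 + l**2 - 5*l (G(l) = (l**2 - 5*l) - 136 = -136 + l**2 - 5*l)
sqrt(z(-106, 8) + G(-92)) = sqrt((25 - 4*8) + (-136 + (-92)**2 - 5*(-92))) = sqrt((25 - 32) + (-136 + 8464 + 460)) = sqrt(-7 + 8788) = sqrt(8781)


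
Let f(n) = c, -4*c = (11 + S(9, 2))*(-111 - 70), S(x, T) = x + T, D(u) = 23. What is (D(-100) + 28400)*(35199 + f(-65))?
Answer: 2057512547/2 ≈ 1.0288e+9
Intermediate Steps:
S(x, T) = T + x
c = 1991/2 (c = -(11 + (2 + 9))*(-111 - 70)/4 = -(11 + 11)*(-181)/4 = -11*(-181)/2 = -1/4*(-3982) = 1991/2 ≈ 995.50)
f(n) = 1991/2
(D(-100) + 28400)*(35199 + f(-65)) = (23 + 28400)*(35199 + 1991/2) = 28423*(72389/2) = 2057512547/2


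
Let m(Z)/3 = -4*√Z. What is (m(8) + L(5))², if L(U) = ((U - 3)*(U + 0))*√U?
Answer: 1652 - 480*√10 ≈ 134.11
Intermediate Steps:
m(Z) = -12*√Z (m(Z) = 3*(-4*√Z) = -12*√Z)
L(U) = U^(3/2)*(-3 + U) (L(U) = ((-3 + U)*U)*√U = (U*(-3 + U))*√U = U^(3/2)*(-3 + U))
(m(8) + L(5))² = (-24*√2 + 5^(3/2)*(-3 + 5))² = (-24*√2 + (5*√5)*2)² = (-24*√2 + 10*√5)²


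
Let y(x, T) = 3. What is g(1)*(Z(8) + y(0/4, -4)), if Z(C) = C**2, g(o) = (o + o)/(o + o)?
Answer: 67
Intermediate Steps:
g(o) = 1 (g(o) = (2*o)/((2*o)) = (2*o)*(1/(2*o)) = 1)
g(1)*(Z(8) + y(0/4, -4)) = 1*(8**2 + 3) = 1*(64 + 3) = 1*67 = 67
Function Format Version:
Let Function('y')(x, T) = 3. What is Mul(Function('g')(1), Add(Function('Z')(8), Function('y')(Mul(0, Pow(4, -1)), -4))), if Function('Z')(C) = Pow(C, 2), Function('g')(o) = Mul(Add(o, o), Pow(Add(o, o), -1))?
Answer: 67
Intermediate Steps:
Function('g')(o) = 1 (Function('g')(o) = Mul(Mul(2, o), Pow(Mul(2, o), -1)) = Mul(Mul(2, o), Mul(Rational(1, 2), Pow(o, -1))) = 1)
Mul(Function('g')(1), Add(Function('Z')(8), Function('y')(Mul(0, Pow(4, -1)), -4))) = Mul(1, Add(Pow(8, 2), 3)) = Mul(1, Add(64, 3)) = Mul(1, 67) = 67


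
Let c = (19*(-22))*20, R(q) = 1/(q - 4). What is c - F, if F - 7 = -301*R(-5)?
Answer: -75604/9 ≈ -8400.4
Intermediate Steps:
R(q) = 1/(-4 + q)
c = -8360 (c = -418*20 = -8360)
F = 364/9 (F = 7 - 301/(-4 - 5) = 7 - 301/(-9) = 7 - 301*(-⅑) = 7 + 301/9 = 364/9 ≈ 40.444)
c - F = -8360 - 1*364/9 = -8360 - 364/9 = -75604/9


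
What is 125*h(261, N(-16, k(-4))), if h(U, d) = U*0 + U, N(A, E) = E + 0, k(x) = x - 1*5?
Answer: 32625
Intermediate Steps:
k(x) = -5 + x (k(x) = x - 5 = -5 + x)
N(A, E) = E
h(U, d) = U (h(U, d) = 0 + U = U)
125*h(261, N(-16, k(-4))) = 125*261 = 32625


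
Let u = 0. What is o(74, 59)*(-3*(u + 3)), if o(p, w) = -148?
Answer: 1332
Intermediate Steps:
o(74, 59)*(-3*(u + 3)) = -(-444)*(0 + 3) = -(-444)*3 = -148*(-9) = 1332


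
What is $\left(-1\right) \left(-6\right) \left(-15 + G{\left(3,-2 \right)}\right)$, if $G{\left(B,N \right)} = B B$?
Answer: $-36$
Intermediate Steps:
$G{\left(B,N \right)} = B^{2}$
$\left(-1\right) \left(-6\right) \left(-15 + G{\left(3,-2 \right)}\right) = \left(-1\right) \left(-6\right) \left(-15 + 3^{2}\right) = 6 \left(-15 + 9\right) = 6 \left(-6\right) = -36$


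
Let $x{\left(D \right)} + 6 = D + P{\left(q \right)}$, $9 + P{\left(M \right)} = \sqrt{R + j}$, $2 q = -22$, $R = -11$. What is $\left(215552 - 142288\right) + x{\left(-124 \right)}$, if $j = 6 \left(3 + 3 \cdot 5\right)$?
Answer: $73125 + \sqrt{97} \approx 73135.0$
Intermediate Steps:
$j = 108$ ($j = 6 \left(3 + 15\right) = 6 \cdot 18 = 108$)
$q = -11$ ($q = \frac{1}{2} \left(-22\right) = -11$)
$P{\left(M \right)} = -9 + \sqrt{97}$ ($P{\left(M \right)} = -9 + \sqrt{-11 + 108} = -9 + \sqrt{97}$)
$x{\left(D \right)} = -15 + D + \sqrt{97}$ ($x{\left(D \right)} = -6 - \left(9 - D - \sqrt{97}\right) = -6 + \left(-9 + D + \sqrt{97}\right) = -15 + D + \sqrt{97}$)
$\left(215552 - 142288\right) + x{\left(-124 \right)} = \left(215552 - 142288\right) - \left(139 - \sqrt{97}\right) = 73264 - \left(139 - \sqrt{97}\right) = 73125 + \sqrt{97}$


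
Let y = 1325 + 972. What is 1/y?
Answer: 1/2297 ≈ 0.00043535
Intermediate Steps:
y = 2297
1/y = 1/2297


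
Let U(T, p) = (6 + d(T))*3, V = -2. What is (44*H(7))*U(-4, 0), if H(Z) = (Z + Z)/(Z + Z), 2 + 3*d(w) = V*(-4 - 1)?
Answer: 1144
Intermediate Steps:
d(w) = 8/3 (d(w) = -⅔ + (-2*(-4 - 1))/3 = -⅔ + (-2*(-5))/3 = -⅔ + (⅓)*10 = -⅔ + 10/3 = 8/3)
U(T, p) = 26 (U(T, p) = (6 + 8/3)*3 = (26/3)*3 = 26)
H(Z) = 1 (H(Z) = (2*Z)/((2*Z)) = (2*Z)*(1/(2*Z)) = 1)
(44*H(7))*U(-4, 0) = (44*1)*26 = 44*26 = 1144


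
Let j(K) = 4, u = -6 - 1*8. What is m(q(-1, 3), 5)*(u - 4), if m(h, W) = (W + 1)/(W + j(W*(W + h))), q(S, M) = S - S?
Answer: -12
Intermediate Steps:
u = -14 (u = -6 - 8 = -14)
q(S, M) = 0
m(h, W) = (1 + W)/(4 + W) (m(h, W) = (W + 1)/(W + 4) = (1 + W)/(4 + W))
m(q(-1, 3), 5)*(u - 4) = ((1 + 5)/(4 + 5))*(-14 - 4) = (6/9)*(-18) = ((⅑)*6)*(-18) = (⅔)*(-18) = -12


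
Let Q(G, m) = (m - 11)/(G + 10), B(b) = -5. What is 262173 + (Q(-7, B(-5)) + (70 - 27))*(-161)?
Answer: 768326/3 ≈ 2.5611e+5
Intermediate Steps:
Q(G, m) = (-11 + m)/(10 + G)
262173 + (Q(-7, B(-5)) + (70 - 27))*(-161) = 262173 + ((-11 - 5)/(10 - 7) + (70 - 27))*(-161) = 262173 + (-16/3 + 43)*(-161) = 262173 + (113/3)*(-161) = 262173 - 18193/3 = 768326/3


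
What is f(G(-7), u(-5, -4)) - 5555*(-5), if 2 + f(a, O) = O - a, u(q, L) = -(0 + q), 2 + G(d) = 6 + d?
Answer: 27781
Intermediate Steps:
G(d) = 4 + d (G(d) = -2 + (6 + d) = 4 + d)
u(q, L) = -q
f(a, O) = -2 + O - a (f(a, O) = -2 + (O - a) = -2 + O - a)
f(G(-7), u(-5, -4)) - 5555*(-5) = (-2 - 1*(-5) - (4 - 7)) - 5555*(-5) = (-2 + 5 - 1*(-3)) + 27775 = (-2 + 5 + 3) + 27775 = 6 + 27775 = 27781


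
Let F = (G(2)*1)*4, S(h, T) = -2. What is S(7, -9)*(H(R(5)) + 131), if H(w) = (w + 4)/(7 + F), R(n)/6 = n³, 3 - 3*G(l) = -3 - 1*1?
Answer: -17362/49 ≈ -354.33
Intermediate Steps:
G(l) = 7/3 (G(l) = 1 - (-3 - 1*1)/3 = 1 - (-3 - 1)/3 = 1 - ⅓*(-4) = 1 + 4/3 = 7/3)
R(n) = 6*n³
F = 28/3 (F = ((7/3)*1)*4 = (7/3)*4 = 28/3 ≈ 9.3333)
H(w) = 12/49 + 3*w/49 (H(w) = (w + 4)/(7 + 28/3) = (4 + w)/(49/3) = (4 + w)*(3/49) = 12/49 + 3*w/49)
S(7, -9)*(H(R(5)) + 131) = -2*((12/49 + 3*(6*5³)/49) + 131) = -2*((12/49 + 3*(6*125)/49) + 131) = -2*((12/49 + (3/49)*750) + 131) = -2*((12/49 + 2250/49) + 131) = -2*(2262/49 + 131) = -2*8681/49 = -17362/49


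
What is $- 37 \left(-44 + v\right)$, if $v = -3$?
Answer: $1739$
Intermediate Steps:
$- 37 \left(-44 + v\right) = - 37 \left(-44 - 3\right) = \left(-37\right) \left(-47\right) = 1739$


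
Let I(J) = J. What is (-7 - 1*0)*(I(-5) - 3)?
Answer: 56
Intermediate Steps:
(-7 - 1*0)*(I(-5) - 3) = (-7 - 1*0)*(-5 - 3) = (-7 + 0)*(-8) = -7*(-8) = 56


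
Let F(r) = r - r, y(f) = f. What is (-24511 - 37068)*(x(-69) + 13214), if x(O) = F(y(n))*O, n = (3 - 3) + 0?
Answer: -813704906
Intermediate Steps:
n = 0 (n = 0 + 0 = 0)
F(r) = 0
x(O) = 0 (x(O) = 0*O = 0)
(-24511 - 37068)*(x(-69) + 13214) = (-24511 - 37068)*(0 + 13214) = -61579*13214 = -813704906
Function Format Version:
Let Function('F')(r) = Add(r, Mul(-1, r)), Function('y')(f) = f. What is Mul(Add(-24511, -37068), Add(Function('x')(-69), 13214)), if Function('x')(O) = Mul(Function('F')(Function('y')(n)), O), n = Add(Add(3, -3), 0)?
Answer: -813704906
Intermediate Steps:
n = 0 (n = Add(0, 0) = 0)
Function('F')(r) = 0
Function('x')(O) = 0 (Function('x')(O) = Mul(0, O) = 0)
Mul(Add(-24511, -37068), Add(Function('x')(-69), 13214)) = Mul(Add(-24511, -37068), Add(0, 13214)) = Mul(-61579, 13214) = -813704906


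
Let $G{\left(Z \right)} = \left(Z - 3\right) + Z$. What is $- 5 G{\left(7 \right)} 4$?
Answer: $-220$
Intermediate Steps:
$G{\left(Z \right)} = -3 + 2 Z$ ($G{\left(Z \right)} = \left(-3 + Z\right) + Z = -3 + 2 Z$)
$- 5 G{\left(7 \right)} 4 = - 5 \left(-3 + 2 \cdot 7\right) 4 = - 5 \left(-3 + 14\right) 4 = \left(-5\right) 11 \cdot 4 = \left(-55\right) 4 = -220$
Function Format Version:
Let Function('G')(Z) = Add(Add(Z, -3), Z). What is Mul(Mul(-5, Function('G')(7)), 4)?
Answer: -220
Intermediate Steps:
Function('G')(Z) = Add(-3, Mul(2, Z)) (Function('G')(Z) = Add(Add(-3, Z), Z) = Add(-3, Mul(2, Z)))
Mul(Mul(-5, Function('G')(7)), 4) = Mul(Mul(-5, Add(-3, Mul(2, 7))), 4) = Mul(Mul(-5, Add(-3, 14)), 4) = Mul(Mul(-5, 11), 4) = Mul(-55, 4) = -220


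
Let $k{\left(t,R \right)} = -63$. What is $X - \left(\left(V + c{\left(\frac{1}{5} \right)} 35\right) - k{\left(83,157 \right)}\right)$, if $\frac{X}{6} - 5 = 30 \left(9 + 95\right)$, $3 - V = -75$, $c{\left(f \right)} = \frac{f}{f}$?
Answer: $18574$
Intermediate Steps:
$c{\left(f \right)} = 1$
$V = 78$ ($V = 3 - -75 = 3 + 75 = 78$)
$X = 18750$ ($X = 30 + 6 \cdot 30 \left(9 + 95\right) = 30 + 6 \cdot 30 \cdot 104 = 30 + 6 \cdot 3120 = 30 + 18720 = 18750$)
$X - \left(\left(V + c{\left(\frac{1}{5} \right)} 35\right) - k{\left(83,157 \right)}\right) = 18750 - \left(\left(78 + 1 \cdot 35\right) - -63\right) = 18750 - \left(\left(78 + 35\right) + 63\right) = 18750 - \left(113 + 63\right) = 18750 - 176 = 18574$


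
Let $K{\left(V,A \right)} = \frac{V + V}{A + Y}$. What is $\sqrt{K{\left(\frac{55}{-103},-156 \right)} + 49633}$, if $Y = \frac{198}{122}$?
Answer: $\frac{\sqrt{46694978214560043}}{969951} \approx 222.78$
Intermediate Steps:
$Y = \frac{99}{61}$ ($Y = 198 \cdot \frac{1}{122} = \frac{99}{61} \approx 1.623$)
$K{\left(V,A \right)} = \frac{2 V}{\frac{99}{61} + A}$ ($K{\left(V,A \right)} = \frac{V + V}{A + \frac{99}{61}} = \frac{2 V}{\frac{99}{61} + A}$)
$\sqrt{K{\left(\frac{55}{-103},-156 \right)} + 49633} = \sqrt{\frac{122 \frac{55}{-103}}{99 + 61 \left(-156\right)} + 49633} = \sqrt{\frac{122 \cdot 55 \left(- \frac{1}{103}\right)}{99 - 9516} + 49633} = \sqrt{122 \left(- \frac{55}{103}\right) \frac{1}{-9417} + 49633} = \sqrt{122 \left(- \frac{55}{103}\right) \left(- \frac{1}{9417}\right) + 49633} = \sqrt{\frac{6710}{969951} + 49633} = \sqrt{\frac{48141584693}{969951}} = \frac{\sqrt{46694978214560043}}{969951}$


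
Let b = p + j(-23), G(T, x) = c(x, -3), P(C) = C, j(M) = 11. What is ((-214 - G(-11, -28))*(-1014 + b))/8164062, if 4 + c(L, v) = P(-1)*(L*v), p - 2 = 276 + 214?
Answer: 3577/453559 ≈ 0.0078865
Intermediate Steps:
p = 492 (p = 2 + (276 + 214) = 2 + 490 = 492)
c(L, v) = -4 - L*v
G(T, x) = -4 + 3*x (G(T, x) = -4 - 1*x*(-3) = -4 + 3*x)
b = 503 (b = 492 + 11 = 503)
((-214 - G(-11, -28))*(-1014 + b))/8164062 = ((-214 - (-4 + 3*(-28)))*(-1014 + 503))/8164062 = ((-214 - (-4 - 84))*(-511))*(1/8164062) = ((-214 - 1*(-88))*(-511))*(1/8164062) = ((-214 + 88)*(-511))*(1/8164062) = -126*(-511)*(1/8164062) = 64386*(1/8164062) = 3577/453559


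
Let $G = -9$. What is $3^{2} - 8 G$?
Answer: $81$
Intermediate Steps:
$3^{2} - 8 G = 3^{2} - -72 = 9 + 72 = 81$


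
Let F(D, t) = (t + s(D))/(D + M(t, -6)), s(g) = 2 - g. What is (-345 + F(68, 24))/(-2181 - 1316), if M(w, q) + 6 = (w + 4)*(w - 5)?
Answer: 34162/346203 ≈ 0.098676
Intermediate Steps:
M(w, q) = -6 + (-5 + w)*(4 + w) (M(w, q) = -6 + (w + 4)*(w - 5) = -6 + (4 + w)*(-5 + w) = -6 + (-5 + w)*(4 + w))
F(D, t) = (2 + t - D)/(-26 + D + t² - t) (F(D, t) = (t + (2 - D))/(D + (-26 + t² - t)) = (2 + t - D)/(-26 + D + t² - t))
(-345 + F(68, 24))/(-2181 - 1316) = (-345 + (2 + 24 - 1*68)/(-26 + 68 + 24² - 1*24))/(-2181 - 1316) = (-345 + (2 + 24 - 68)/(-26 + 68 + 576 - 24))/(-3497) = (-345 - 42/594)*(-1/3497) = (-345 + (1/594)*(-42))*(-1/3497) = (-345 - 7/99)*(-1/3497) = -34162/99*(-1/3497) = 34162/346203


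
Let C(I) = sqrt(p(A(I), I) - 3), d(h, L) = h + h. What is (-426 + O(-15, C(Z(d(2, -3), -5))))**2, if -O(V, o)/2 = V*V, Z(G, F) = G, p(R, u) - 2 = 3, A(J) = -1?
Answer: 767376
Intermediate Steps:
d(h, L) = 2*h
p(R, u) = 5 (p(R, u) = 2 + 3 = 5)
C(I) = sqrt(2) (C(I) = sqrt(5 - 3) = sqrt(2))
O(V, o) = -2*V**2 (O(V, o) = -2*V*V = -2*V**2)
(-426 + O(-15, C(Z(d(2, -3), -5))))**2 = (-426 - 2*(-15)**2)**2 = (-426 - 2*225)**2 = (-426 - 450)**2 = (-876)**2 = 767376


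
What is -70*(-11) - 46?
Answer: 724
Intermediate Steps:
-70*(-11) - 46 = -14*(-55) - 46 = 770 - 46 = 724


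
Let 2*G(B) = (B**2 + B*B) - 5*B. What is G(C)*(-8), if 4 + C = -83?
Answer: -62292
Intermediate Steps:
C = -87 (C = -4 - 83 = -87)
G(B) = B**2 - 5*B/2 (G(B) = ((B**2 + B*B) - 5*B)/2 = ((B**2 + B**2) - 5*B)/2 = (2*B**2 - 5*B)/2 = (-5*B + 2*B**2)/2 = B**2 - 5*B/2)
G(C)*(-8) = ((1/2)*(-87)*(-5 + 2*(-87)))*(-8) = ((1/2)*(-87)*(-5 - 174))*(-8) = ((1/2)*(-87)*(-179))*(-8) = (15573/2)*(-8) = -62292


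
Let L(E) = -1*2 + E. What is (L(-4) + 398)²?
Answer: 153664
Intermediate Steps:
L(E) = -2 + E
(L(-4) + 398)² = ((-2 - 4) + 398)² = (-6 + 398)² = 392² = 153664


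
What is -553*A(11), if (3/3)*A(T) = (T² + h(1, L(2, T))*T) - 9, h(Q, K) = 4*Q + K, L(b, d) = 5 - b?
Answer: -104517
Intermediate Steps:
h(Q, K) = K + 4*Q
A(T) = -9 + T² + 7*T (A(T) = (T² + ((5 - 1*2) + 4*1)*T) - 9 = (T² + ((5 - 2) + 4)*T) - 9 = (T² + (3 + 4)*T) - 9 = (T² + 7*T) - 9 = -9 + T² + 7*T)
-553*A(11) = -553*(-9 + 11² + 7*11) = -553*(-9 + 121 + 77) = -553*189 = -104517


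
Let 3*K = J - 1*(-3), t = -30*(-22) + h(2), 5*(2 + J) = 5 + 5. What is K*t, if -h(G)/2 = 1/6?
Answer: 1979/3 ≈ 659.67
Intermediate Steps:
h(G) = -1/3 (h(G) = -2/6 = -2*1/6 = -1/3)
J = 0 (J = -2 + (5 + 5)/5 = -2 + (1/5)*10 = -2 + 2 = 0)
t = 1979/3 (t = -30*(-22) - 1/3 = 660 - 1/3 = 1979/3 ≈ 659.67)
K = 1 (K = (0 - 1*(-3))/3 = (0 + 3)/3 = (1/3)*3 = 1)
K*t = 1*(1979/3) = 1979/3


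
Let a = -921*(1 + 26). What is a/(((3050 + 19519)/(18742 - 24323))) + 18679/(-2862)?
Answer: 132258199441/21530826 ≈ 6142.7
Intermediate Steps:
a = -24867 (a = -921*27 = -24867)
a/(((3050 + 19519)/(18742 - 24323))) + 18679/(-2862) = -24867*(18742 - 24323)/(3050 + 19519) + 18679/(-2862) = -24867/(22569/(-5581)) + 18679*(-1/2862) = -24867/(22569*(-1/5581)) - 18679/2862 = -24867/(-22569/5581) - 18679/2862 = -24867*(-5581/22569) - 18679/2862 = 46260909/7523 - 18679/2862 = 132258199441/21530826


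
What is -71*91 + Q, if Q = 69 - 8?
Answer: -6400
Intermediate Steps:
Q = 61
-71*91 + Q = -71*91 + 61 = -6461 + 61 = -6400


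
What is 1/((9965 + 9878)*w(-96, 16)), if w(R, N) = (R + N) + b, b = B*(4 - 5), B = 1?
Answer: -1/1607283 ≈ -6.2217e-7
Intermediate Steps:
b = -1 (b = 1*(4 - 5) = 1*(-1) = -1)
w(R, N) = -1 + N + R (w(R, N) = (R + N) - 1 = (N + R) - 1 = -1 + N + R)
1/((9965 + 9878)*w(-96, 16)) = 1/((9965 + 9878)*(-1 + 16 - 96)) = 1/(19843*(-81)) = (1/19843)*(-1/81) = -1/1607283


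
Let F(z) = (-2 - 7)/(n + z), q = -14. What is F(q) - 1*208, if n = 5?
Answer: -207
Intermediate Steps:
F(z) = -9/(5 + z) (F(z) = (-2 - 7)/(5 + z) = -9/(5 + z))
F(q) - 1*208 = -9/(5 - 14) - 1*208 = -9/(-9) - 208 = -9*(-⅑) - 208 = 1 - 208 = -207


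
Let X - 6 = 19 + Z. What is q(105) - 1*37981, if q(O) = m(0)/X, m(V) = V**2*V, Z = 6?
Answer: -37981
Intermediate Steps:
m(V) = V**3
X = 31 (X = 6 + (19 + 6) = 6 + 25 = 31)
q(O) = 0 (q(O) = 0**3/31 = 0*(1/31) = 0)
q(105) - 1*37981 = 0 - 1*37981 = 0 - 37981 = -37981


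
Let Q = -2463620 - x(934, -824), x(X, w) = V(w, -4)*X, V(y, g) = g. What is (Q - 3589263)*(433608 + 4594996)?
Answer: -30418764800788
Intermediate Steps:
x(X, w) = -4*X
Q = -2459884 (Q = -2463620 - (-4)*934 = -2463620 - 1*(-3736) = -2463620 + 3736 = -2459884)
(Q - 3589263)*(433608 + 4594996) = (-2459884 - 3589263)*(433608 + 4594996) = -6049147*5028604 = -30418764800788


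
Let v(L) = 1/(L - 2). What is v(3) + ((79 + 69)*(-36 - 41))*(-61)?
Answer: 695157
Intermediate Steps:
v(L) = 1/(-2 + L)
v(3) + ((79 + 69)*(-36 - 41))*(-61) = 1/(-2 + 3) + ((79 + 69)*(-36 - 41))*(-61) = 1/1 + (148*(-77))*(-61) = 1 - 11396*(-61) = 1 + 695156 = 695157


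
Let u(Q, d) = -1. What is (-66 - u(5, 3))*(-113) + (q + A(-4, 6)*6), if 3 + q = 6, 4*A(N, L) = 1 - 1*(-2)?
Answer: 14705/2 ≈ 7352.5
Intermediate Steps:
A(N, L) = ¾ (A(N, L) = (1 - 1*(-2))/4 = (1 + 2)/4 = (¼)*3 = ¾)
q = 3 (q = -3 + 6 = 3)
(-66 - u(5, 3))*(-113) + (q + A(-4, 6)*6) = (-66 - 1*(-1))*(-113) + (3 + (¾)*6) = (-66 + 1)*(-113) + (3 + 9/2) = -65*(-113) + 15/2 = 7345 + 15/2 = 14705/2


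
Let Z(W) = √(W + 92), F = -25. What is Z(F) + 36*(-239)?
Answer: -8604 + √67 ≈ -8595.8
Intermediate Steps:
Z(W) = √(92 + W)
Z(F) + 36*(-239) = √(92 - 25) + 36*(-239) = √67 - 8604 = -8604 + √67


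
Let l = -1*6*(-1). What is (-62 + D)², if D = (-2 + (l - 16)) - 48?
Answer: 14884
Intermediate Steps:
l = 6 (l = -6*(-1) = 6)
D = -60 (D = (-2 + (6 - 16)) - 48 = (-2 - 10) - 48 = -12 - 48 = -60)
(-62 + D)² = (-62 - 60)² = (-122)² = 14884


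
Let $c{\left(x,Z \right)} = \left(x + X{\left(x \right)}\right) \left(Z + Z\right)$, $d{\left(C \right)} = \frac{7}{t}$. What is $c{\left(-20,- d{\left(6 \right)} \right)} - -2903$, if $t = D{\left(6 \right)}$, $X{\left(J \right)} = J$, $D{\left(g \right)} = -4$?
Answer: $2763$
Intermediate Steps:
$t = -4$
$d{\left(C \right)} = - \frac{7}{4}$ ($d{\left(C \right)} = \frac{7}{-4} = 7 \left(- \frac{1}{4}\right) = - \frac{7}{4}$)
$c{\left(x,Z \right)} = 4 Z x$ ($c{\left(x,Z \right)} = \left(x + x\right) \left(Z + Z\right) = 2 x 2 Z = 4 Z x$)
$c{\left(-20,- d{\left(6 \right)} \right)} - -2903 = 4 \left(\left(-1\right) \left(- \frac{7}{4}\right)\right) \left(-20\right) - -2903 = 4 \cdot \frac{7}{4} \left(-20\right) + 2903 = -140 + 2903 = 2763$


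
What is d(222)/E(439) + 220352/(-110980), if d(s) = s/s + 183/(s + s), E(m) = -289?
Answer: -2362022641/1186709140 ≈ -1.9904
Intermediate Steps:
d(s) = 1 + 183/(2*s) (d(s) = 1 + 183/((2*s)) = 1 + 183*(1/(2*s)) = 1 + 183/(2*s))
d(222)/E(439) + 220352/(-110980) = ((183/2 + 222)/222)/(-289) + 220352/(-110980) = ((1/222)*(627/2))*(-1/289) + 220352*(-1/110980) = (209/148)*(-1/289) - 55088/27745 = -209/42772 - 55088/27745 = -2362022641/1186709140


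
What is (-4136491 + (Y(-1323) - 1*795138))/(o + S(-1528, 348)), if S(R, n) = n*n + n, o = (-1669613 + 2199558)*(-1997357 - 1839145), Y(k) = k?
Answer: 2466476/1016567465469 ≈ 2.4263e-6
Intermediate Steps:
o = -2033135052390 (o = 529945*(-3836502) = -2033135052390)
S(R, n) = n + n² (S(R, n) = n² + n = n + n²)
(-4136491 + (Y(-1323) - 1*795138))/(o + S(-1528, 348)) = (-4136491 + (-1323 - 1*795138))/(-2033135052390 + 348*(1 + 348)) = (-4136491 + (-1323 - 795138))/(-2033135052390 + 348*349) = (-4136491 - 796461)/(-2033135052390 + 121452) = -4932952/(-2033134930938) = -4932952*(-1/2033134930938) = 2466476/1016567465469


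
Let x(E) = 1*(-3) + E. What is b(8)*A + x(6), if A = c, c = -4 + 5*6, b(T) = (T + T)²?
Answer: 6659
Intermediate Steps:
b(T) = 4*T² (b(T) = (2*T)² = 4*T²)
c = 26 (c = -4 + 30 = 26)
x(E) = -3 + E
A = 26
b(8)*A + x(6) = (4*8²)*26 + (-3 + 6) = (4*64)*26 + 3 = 256*26 + 3 = 6656 + 3 = 6659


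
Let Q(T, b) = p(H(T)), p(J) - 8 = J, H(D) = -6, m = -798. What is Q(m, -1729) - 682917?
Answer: -682915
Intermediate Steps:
p(J) = 8 + J
Q(T, b) = 2 (Q(T, b) = 8 - 6 = 2)
Q(m, -1729) - 682917 = 2 - 682917 = -682915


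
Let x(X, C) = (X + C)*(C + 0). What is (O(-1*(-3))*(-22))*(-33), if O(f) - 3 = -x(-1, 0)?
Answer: 2178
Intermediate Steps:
x(X, C) = C*(C + X) (x(X, C) = (C + X)*C = C*(C + X))
O(f) = 3 (O(f) = 3 - 0*(0 - 1) = 3 - 0*(-1) = 3 - 1*0 = 3 + 0 = 3)
(O(-1*(-3))*(-22))*(-33) = (3*(-22))*(-33) = -66*(-33) = 2178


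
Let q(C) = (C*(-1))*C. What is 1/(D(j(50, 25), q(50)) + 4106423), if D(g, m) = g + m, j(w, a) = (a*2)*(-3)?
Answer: 1/4103773 ≈ 2.4368e-7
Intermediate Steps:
j(w, a) = -6*a (j(w, a) = (2*a)*(-3) = -6*a)
q(C) = -C**2 (q(C) = (-C)*C = -C**2)
1/(D(j(50, 25), q(50)) + 4106423) = 1/((-6*25 - 1*50**2) + 4106423) = 1/((-150 - 1*2500) + 4106423) = 1/((-150 - 2500) + 4106423) = 1/(-2650 + 4106423) = 1/4103773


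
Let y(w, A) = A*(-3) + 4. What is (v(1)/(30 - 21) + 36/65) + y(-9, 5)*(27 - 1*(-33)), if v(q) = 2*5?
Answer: -385126/585 ≈ -658.33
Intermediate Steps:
v(q) = 10
y(w, A) = 4 - 3*A (y(w, A) = -3*A + 4 = 4 - 3*A)
(v(1)/(30 - 21) + 36/65) + y(-9, 5)*(27 - 1*(-33)) = (10/(30 - 21) + 36/65) + (4 - 3*5)*(27 - 1*(-33)) = (10/9 + 36*(1/65)) + (4 - 15)*(27 + 33) = (10*(1/9) + 36/65) - 11*60 = (10/9 + 36/65) - 660 = 974/585 - 660 = -385126/585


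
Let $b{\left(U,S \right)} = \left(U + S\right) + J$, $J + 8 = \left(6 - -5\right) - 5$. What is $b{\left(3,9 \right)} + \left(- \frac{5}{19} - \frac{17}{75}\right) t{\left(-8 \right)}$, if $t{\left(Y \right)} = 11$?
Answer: $\frac{6572}{1425} \approx 4.6119$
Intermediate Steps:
$J = -2$ ($J = -8 + \left(\left(6 - -5\right) - 5\right) = -8 + \left(\left(6 + 5\right) - 5\right) = -8 + \left(11 - 5\right) = -8 + 6 = -2$)
$b{\left(U,S \right)} = -2 + S + U$ ($b{\left(U,S \right)} = \left(U + S\right) - 2 = \left(S + U\right) - 2 = -2 + S + U$)
$b{\left(3,9 \right)} + \left(- \frac{5}{19} - \frac{17}{75}\right) t{\left(-8 \right)} = \left(-2 + 9 + 3\right) + \left(- \frac{5}{19} - \frac{17}{75}\right) 11 = 10 + \left(\left(-5\right) \frac{1}{19} - \frac{17}{75}\right) 11 = 10 + \left(- \frac{5}{19} - \frac{17}{75}\right) 11 = 10 - \frac{7678}{1425} = \frac{6572}{1425}$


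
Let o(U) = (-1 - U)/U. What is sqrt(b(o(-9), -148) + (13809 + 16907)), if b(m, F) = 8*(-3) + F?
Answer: 4*sqrt(1909) ≈ 174.77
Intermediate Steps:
o(U) = (-1 - U)/U
b(m, F) = -24 + F
sqrt(b(o(-9), -148) + (13809 + 16907)) = sqrt((-24 - 148) + (13809 + 16907)) = sqrt(-172 + 30716) = sqrt(30544) = 4*sqrt(1909)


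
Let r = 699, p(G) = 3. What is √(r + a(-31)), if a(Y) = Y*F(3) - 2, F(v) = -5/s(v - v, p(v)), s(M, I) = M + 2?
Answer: √3098/2 ≈ 27.830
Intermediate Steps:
s(M, I) = 2 + M
F(v) = -5/2 (F(v) = -5/(2 + (v - v)) = -5/(2 + 0) = -5/2)
a(Y) = -2 - 5*Y/2 (a(Y) = Y*(-5/2) - 2 = -5*Y/2 - 2 = -2 - 5*Y/2)
√(r + a(-31)) = √(699 + (-2 - 5/2*(-31))) = √(699 + (-2 + 155/2)) = √(699 + 151/2) = √(1549/2) = √3098/2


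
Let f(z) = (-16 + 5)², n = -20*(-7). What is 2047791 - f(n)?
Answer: 2047670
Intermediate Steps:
n = 140 (n = -20*(-7) = 140)
f(z) = 121 (f(z) = (-11)² = 121)
2047791 - f(n) = 2047791 - 1*121 = 2047791 - 121 = 2047670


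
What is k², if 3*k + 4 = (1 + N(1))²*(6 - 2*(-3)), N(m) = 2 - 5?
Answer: 1936/9 ≈ 215.11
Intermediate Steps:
N(m) = -3
k = 44/3 (k = -4/3 + ((1 - 3)²*(6 - 2*(-3)))/3 = -4/3 + ((-2)²*(6 + 6))/3 = -4/3 + (4*12)/3 = -4/3 + (⅓)*48 = -4/3 + 16 = 44/3 ≈ 14.667)
k² = (44/3)² = 1936/9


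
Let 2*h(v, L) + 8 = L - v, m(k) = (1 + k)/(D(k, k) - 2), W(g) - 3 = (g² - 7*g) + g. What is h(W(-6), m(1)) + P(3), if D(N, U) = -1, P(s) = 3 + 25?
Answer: -83/6 ≈ -13.833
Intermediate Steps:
P(s) = 28
W(g) = 3 + g² - 6*g (W(g) = 3 + ((g² - 7*g) + g) = 3 + (g² - 6*g) = 3 + g² - 6*g)
m(k) = -⅓ - k/3 (m(k) = (1 + k)/(-1 - 2) = (1 + k)/(-3) = (1 + k)*(-⅓) = -⅓ - k/3)
h(v, L) = -4 + L/2 - v/2 (h(v, L) = -4 + (L - v)/2 = -4 + (L/2 - v/2) = -4 + L/2 - v/2)
h(W(-6), m(1)) + P(3) = (-4 + (-⅓ - ⅓*1)/2 - (3 + (-6)² - 6*(-6))/2) + 28 = (-4 + (-⅓ - ⅓)/2 - (3 + 36 + 36)/2) + 28 = (-4 + (½)*(-⅔) - ½*75) + 28 = (-4 - ⅓ - 75/2) + 28 = -251/6 + 28 = -83/6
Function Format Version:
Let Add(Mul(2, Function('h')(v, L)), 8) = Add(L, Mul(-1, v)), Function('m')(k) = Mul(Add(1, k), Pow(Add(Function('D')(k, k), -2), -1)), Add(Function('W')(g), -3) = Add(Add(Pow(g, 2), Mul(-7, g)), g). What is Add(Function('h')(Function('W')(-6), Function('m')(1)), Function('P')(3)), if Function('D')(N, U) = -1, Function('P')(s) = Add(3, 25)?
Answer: Rational(-83, 6) ≈ -13.833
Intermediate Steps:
Function('P')(s) = 28
Function('W')(g) = Add(3, Pow(g, 2), Mul(-6, g)) (Function('W')(g) = Add(3, Add(Add(Pow(g, 2), Mul(-7, g)), g)) = Add(3, Add(Pow(g, 2), Mul(-6, g))) = Add(3, Pow(g, 2), Mul(-6, g)))
Function('m')(k) = Add(Rational(-1, 3), Mul(Rational(-1, 3), k)) (Function('m')(k) = Mul(Add(1, k), Pow(Add(-1, -2), -1)) = Mul(Add(1, k), Pow(-3, -1)) = Mul(Add(1, k), Rational(-1, 3)) = Add(Rational(-1, 3), Mul(Rational(-1, 3), k)))
Function('h')(v, L) = Add(-4, Mul(Rational(1, 2), L), Mul(Rational(-1, 2), v)) (Function('h')(v, L) = Add(-4, Mul(Rational(1, 2), Add(L, Mul(-1, v)))) = Add(-4, Add(Mul(Rational(1, 2), L), Mul(Rational(-1, 2), v))) = Add(-4, Mul(Rational(1, 2), L), Mul(Rational(-1, 2), v)))
Add(Function('h')(Function('W')(-6), Function('m')(1)), Function('P')(3)) = Add(Add(-4, Mul(Rational(1, 2), Add(Rational(-1, 3), Mul(Rational(-1, 3), 1))), Mul(Rational(-1, 2), Add(3, Pow(-6, 2), Mul(-6, -6)))), 28) = Add(Add(-4, Mul(Rational(1, 2), Add(Rational(-1, 3), Rational(-1, 3))), Mul(Rational(-1, 2), Add(3, 36, 36))), 28) = Add(Add(-4, Mul(Rational(1, 2), Rational(-2, 3)), Mul(Rational(-1, 2), 75)), 28) = Add(Add(-4, Rational(-1, 3), Rational(-75, 2)), 28) = Add(Rational(-251, 6), 28) = Rational(-83, 6)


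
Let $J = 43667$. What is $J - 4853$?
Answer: $38814$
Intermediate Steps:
$J - 4853 = 43667 - 4853 = 38814$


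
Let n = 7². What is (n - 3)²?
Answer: 2116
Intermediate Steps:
n = 49
(n - 3)² = (49 - 3)² = 46² = 2116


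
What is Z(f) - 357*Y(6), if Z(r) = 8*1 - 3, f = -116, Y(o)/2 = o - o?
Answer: 5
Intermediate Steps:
Y(o) = 0 (Y(o) = 2*(o - o) = 2*0 = 0)
Z(r) = 5 (Z(r) = 8 - 3 = 5)
Z(f) - 357*Y(6) = 5 - 357*0 = 5 + 0 = 5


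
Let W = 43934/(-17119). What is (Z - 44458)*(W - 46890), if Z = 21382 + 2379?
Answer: 16614596309268/17119 ≈ 9.7053e+8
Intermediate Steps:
Z = 23761
W = -43934/17119 (W = 43934*(-1/17119) = -43934/17119 ≈ -2.5664)
(Z - 44458)*(W - 46890) = (23761 - 44458)*(-43934/17119 - 46890) = -20697*(-802753844/17119) = 16614596309268/17119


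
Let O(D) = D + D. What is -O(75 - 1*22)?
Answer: -106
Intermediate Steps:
O(D) = 2*D
-O(75 - 1*22) = -2*(75 - 1*22) = -2*(75 - 22) = -2*53 = -1*106 = -106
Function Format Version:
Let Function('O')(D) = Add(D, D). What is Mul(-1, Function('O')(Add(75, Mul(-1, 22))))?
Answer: -106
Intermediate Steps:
Function('O')(D) = Mul(2, D)
Mul(-1, Function('O')(Add(75, Mul(-1, 22)))) = Mul(-1, Mul(2, Add(75, Mul(-1, 22)))) = Mul(-1, Mul(2, Add(75, -22))) = Mul(-1, Mul(2, 53)) = Mul(-1, 106) = -106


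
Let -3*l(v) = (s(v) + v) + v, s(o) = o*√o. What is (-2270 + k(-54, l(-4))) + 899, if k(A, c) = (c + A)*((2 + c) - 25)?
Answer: -1003/3 - 1720*I/9 ≈ -334.33 - 191.11*I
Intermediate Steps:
s(o) = o^(3/2)
l(v) = -2*v/3 - v^(3/2)/3 (l(v) = -((v^(3/2) + v) + v)/3 = -((v + v^(3/2)) + v)/3 = -(v^(3/2) + 2*v)/3 = -2*v/3 - v^(3/2)/3)
k(A, c) = (-23 + c)*(A + c) (k(A, c) = (A + c)*(-23 + c) = (-23 + c)*(A + c))
(-2270 + k(-54, l(-4))) + 899 = (-2270 + ((-⅔*(-4) - (-8)*I/3)² - 23*(-54) - 23*(-⅔*(-4) - (-8)*I/3) - 54*(-⅔*(-4) - (-8)*I/3))) + 899 = (-2270 + ((8/3 - (-8)*I/3)² + 1242 - 23*(8/3 - (-8)*I/3) - 54*(8/3 - (-8)*I/3))) + 899 = (-2270 + ((8/3 + 8*I/3)² + 1242 - 23*(8/3 + 8*I/3) - 54*(8/3 + 8*I/3))) + 899 = (-2270 + ((8/3 + 8*I/3)² + 1242 + (-184/3 - 184*I/3) + (-144 - 144*I))) + 899 = (-2270 + (3110/3 + (8/3 + 8*I/3)² - 616*I/3)) + 899 = (-3700/3 + (8/3 + 8*I/3)² - 616*I/3) + 899 = -1003/3 + (8/3 + 8*I/3)² - 616*I/3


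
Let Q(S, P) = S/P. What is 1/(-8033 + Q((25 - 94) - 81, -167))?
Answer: -167/1341361 ≈ -0.00012450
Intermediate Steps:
1/(-8033 + Q((25 - 94) - 81, -167)) = 1/(-8033 + ((25 - 94) - 81)/(-167)) = 1/(-8033 + (-69 - 81)*(-1/167)) = 1/(-8033 - 150*(-1/167)) = 1/(-8033 + 150/167) = 1/(-1341361/167) = -167/1341361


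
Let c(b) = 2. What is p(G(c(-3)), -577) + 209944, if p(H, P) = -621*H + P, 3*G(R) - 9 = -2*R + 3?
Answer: 207711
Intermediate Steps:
G(R) = 4 - 2*R/3 (G(R) = 3 + (-2*R + 3)/3 = 3 + (3 - 2*R)/3 = 3 + (1 - 2*R/3) = 4 - 2*R/3)
p(H, P) = P - 621*H
p(G(c(-3)), -577) + 209944 = (-577 - 621*(4 - 2/3*2)) + 209944 = (-577 - 621*(4 - 4/3)) + 209944 = (-577 - 621*8/3) + 209944 = (-577 - 1656) + 209944 = -2233 + 209944 = 207711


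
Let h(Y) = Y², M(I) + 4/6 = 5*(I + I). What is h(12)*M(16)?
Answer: 22944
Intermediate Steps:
M(I) = -⅔ + 10*I (M(I) = -⅔ + 5*(I + I) = -⅔ + 5*(2*I) = -⅔ + 10*I)
h(12)*M(16) = 12²*(-⅔ + 10*16) = 144*(-⅔ + 160) = 144*(478/3) = 22944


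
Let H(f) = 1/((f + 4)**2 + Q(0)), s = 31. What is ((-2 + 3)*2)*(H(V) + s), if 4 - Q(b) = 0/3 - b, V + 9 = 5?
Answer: 125/2 ≈ 62.500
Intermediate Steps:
V = -4 (V = -9 + 5 = -4)
Q(b) = 4 + b (Q(b) = 4 - (0/3 - b) = 4 - (0*(1/3) - b) = 4 - (0 - b) = 4 - (-1)*b = 4 + b)
H(f) = 1/(4 + (4 + f)**2) (H(f) = 1/((f + 4)**2 + (4 + 0)) = 1/((4 + f)**2 + 4) = 1/(4 + (4 + f)**2))
((-2 + 3)*2)*(H(V) + s) = ((-2 + 3)*2)*(1/(4 + (4 - 4)**2) + 31) = (1*2)*(1/(4 + 0**2) + 31) = 2*(1/(4 + 0) + 31) = 2*(1/4 + 31) = 2*(125/4) = 125/2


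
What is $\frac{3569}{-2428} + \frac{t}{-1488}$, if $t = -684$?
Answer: $- \frac{19010}{18817} \approx -1.0103$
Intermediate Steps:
$\frac{3569}{-2428} + \frac{t}{-1488} = \frac{3569}{-2428} - \frac{684}{-1488} = 3569 \left(- \frac{1}{2428}\right) - - \frac{57}{124} = - \frac{3569}{2428} + \frac{57}{124} = - \frac{19010}{18817}$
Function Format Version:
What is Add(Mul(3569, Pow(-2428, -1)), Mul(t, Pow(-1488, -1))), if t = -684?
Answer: Rational(-19010, 18817) ≈ -1.0103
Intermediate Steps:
Add(Mul(3569, Pow(-2428, -1)), Mul(t, Pow(-1488, -1))) = Add(Mul(3569, Pow(-2428, -1)), Mul(-684, Pow(-1488, -1))) = Add(Mul(3569, Rational(-1, 2428)), Mul(-684, Rational(-1, 1488))) = Add(Rational(-3569, 2428), Rational(57, 124)) = Rational(-19010, 18817)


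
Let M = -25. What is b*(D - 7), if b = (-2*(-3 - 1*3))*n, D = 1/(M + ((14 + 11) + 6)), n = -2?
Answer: 164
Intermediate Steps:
D = ⅙ (D = 1/(-25 + ((14 + 11) + 6)) = 1/(-25 + (25 + 6)) = 1/(-25 + 31) = 1/6 = ⅙ ≈ 0.16667)
b = -24 (b = -2*(-3 - 1*3)*(-2) = -2*(-3 - 3)*(-2) = -2*(-6)*(-2) = 12*(-2) = -24)
b*(D - 7) = -24*(⅙ - 7) = -24*(-41/6) = 164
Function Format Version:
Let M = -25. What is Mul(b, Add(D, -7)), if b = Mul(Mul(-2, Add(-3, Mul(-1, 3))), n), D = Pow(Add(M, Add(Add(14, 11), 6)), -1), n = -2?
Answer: 164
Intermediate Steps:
D = Rational(1, 6) (D = Pow(Add(-25, Add(Add(14, 11), 6)), -1) = Pow(Add(-25, Add(25, 6)), -1) = Pow(Add(-25, 31), -1) = Pow(6, -1) = Rational(1, 6) ≈ 0.16667)
b = -24 (b = Mul(Mul(-2, Add(-3, Mul(-1, 3))), -2) = Mul(Mul(-2, Add(-3, -3)), -2) = Mul(Mul(-2, -6), -2) = Mul(12, -2) = -24)
Mul(b, Add(D, -7)) = Mul(-24, Add(Rational(1, 6), -7)) = Mul(-24, Rational(-41, 6)) = 164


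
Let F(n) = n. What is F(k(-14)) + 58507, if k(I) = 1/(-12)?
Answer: 702083/12 ≈ 58507.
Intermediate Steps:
k(I) = -1/12
F(k(-14)) + 58507 = -1/12 + 58507 = 702083/12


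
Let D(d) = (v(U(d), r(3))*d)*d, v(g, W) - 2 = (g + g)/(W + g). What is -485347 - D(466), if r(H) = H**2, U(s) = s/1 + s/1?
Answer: -1270177903/941 ≈ -1.3498e+6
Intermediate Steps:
U(s) = 2*s (U(s) = s*1 + s*1 = s + s = 2*s)
v(g, W) = 2 + 2*g/(W + g) (v(g, W) = 2 + (g + g)/(W + g) = 2 + (2*g)/(W + g) = 2 + 2*g/(W + g))
D(d) = 2*d**2*(9 + 4*d)/(9 + 2*d) (D(d) = ((2*(3**2 + 2*(2*d))/(3**2 + 2*d))*d)*d = ((2*(9 + 4*d)/(9 + 2*d))*d)*d = (2*d*(9 + 4*d)/(9 + 2*d))*d = 2*d**2*(9 + 4*d)/(9 + 2*d))
-485347 - D(466) = -485347 - 466**2*(18 + 8*466)/(9 + 2*466) = -485347 - 217156*(18 + 3728)/(9 + 932) = -485347 - 217156*3746/941 = -485347 - 1*813466376/941 = -485347 - 813466376/941 = -1270177903/941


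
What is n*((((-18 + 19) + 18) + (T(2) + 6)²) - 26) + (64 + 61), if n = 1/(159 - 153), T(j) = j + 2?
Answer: 281/2 ≈ 140.50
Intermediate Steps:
T(j) = 2 + j
n = ⅙ (n = 1/6 = ⅙ ≈ 0.16667)
n*((((-18 + 19) + 18) + (T(2) + 6)²) - 26) + (64 + 61) = ((((-18 + 19) + 18) + ((2 + 2) + 6)²) - 26)/6 + (64 + 61) = (((1 + 18) + (4 + 6)²) - 26)/6 + 125 = ((19 + 10²) - 26)/6 + 125 = ((19 + 100) - 26)/6 + 125 = (119 - 26)/6 + 125 = (⅙)*93 + 125 = 31/2 + 125 = 281/2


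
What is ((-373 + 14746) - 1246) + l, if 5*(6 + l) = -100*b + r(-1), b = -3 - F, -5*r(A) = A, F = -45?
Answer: 307026/25 ≈ 12281.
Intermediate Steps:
r(A) = -A/5
b = 42 (b = -3 - 1*(-45) = -3 + 45 = 42)
l = -21149/25 (l = -6 + (-100*42 - ⅕*(-1))/5 = -6 + (-4200 + ⅕)/5 = -6 + (⅕)*(-20999/5) = -6 - 20999/25 = -21149/25 ≈ -845.96)
((-373 + 14746) - 1246) + l = ((-373 + 14746) - 1246) - 21149/25 = (14373 - 1246) - 21149/25 = 13127 - 21149/25 = 307026/25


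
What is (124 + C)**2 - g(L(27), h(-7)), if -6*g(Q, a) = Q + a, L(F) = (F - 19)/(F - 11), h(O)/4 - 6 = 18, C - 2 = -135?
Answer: 1165/12 ≈ 97.083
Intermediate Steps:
C = -133 (C = 2 - 135 = -133)
h(O) = 96 (h(O) = 24 + 4*18 = 24 + 72 = 96)
L(F) = (-19 + F)/(-11 + F)
g(Q, a) = -Q/6 - a/6 (g(Q, a) = -(Q + a)/6 = -Q/6 - a/6)
(124 + C)**2 - g(L(27), h(-7)) = (124 - 133)**2 - (-(-19 + 27)/(6*(-11 + 27)) - 1/6*96) = (-9)**2 - (-8/(6*16) - 16) = 81 - (-8/96 - 16) = 81 - (-1/6*1/2 - 16) = 81 - (-1/12 - 16) = 81 - 1*(-193/12) = 81 + 193/12 = 1165/12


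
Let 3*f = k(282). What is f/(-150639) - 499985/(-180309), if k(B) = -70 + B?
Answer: 75304498579/27161567451 ≈ 2.7725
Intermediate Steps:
f = 212/3 (f = (-70 + 282)/3 = (⅓)*212 = 212/3 ≈ 70.667)
f/(-150639) - 499985/(-180309) = (212/3)/(-150639) - 499985/(-180309) = (212/3)*(-1/150639) - 499985*(-1/180309) = -212/451917 + 499985/180309 = 75304498579/27161567451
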